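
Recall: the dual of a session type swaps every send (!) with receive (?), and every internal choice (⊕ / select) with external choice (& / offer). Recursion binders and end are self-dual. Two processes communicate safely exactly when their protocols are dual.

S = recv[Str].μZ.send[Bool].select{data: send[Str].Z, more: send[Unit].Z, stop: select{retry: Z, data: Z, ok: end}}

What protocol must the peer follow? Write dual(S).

recv[Str] ↦ send[Str]
  μZ ↦ μZ  (μ self-dual)
    send[Bool] ↦ recv[Bool]
      select{data,more,stop} ↦ offer{data,more,stop}  (⊕→&)
        [data]
          send[Str] ↦ recv[Str]
            dual(Z) = Z
        [more]
          send[Unit] ↦ recv[Unit]
            dual(Z) = Z
        [stop]
          select{retry,data,ok} ↦ offer{retry,data,ok}  (⊕→&)
            [retry]
              dual(Z) = Z
            [data]
              dual(Z) = Z
            [ok]
              dual(end) = end

send[Str].μZ.recv[Bool].offer{data: recv[Str].Z, more: recv[Unit].Z, stop: offer{retry: Z, data: Z, ok: end}}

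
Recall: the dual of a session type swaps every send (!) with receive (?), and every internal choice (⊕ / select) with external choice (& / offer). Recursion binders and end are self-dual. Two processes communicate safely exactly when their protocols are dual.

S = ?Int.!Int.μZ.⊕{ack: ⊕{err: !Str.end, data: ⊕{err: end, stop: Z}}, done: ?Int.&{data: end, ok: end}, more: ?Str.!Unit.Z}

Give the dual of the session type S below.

!Int.?Int.μZ.&{ack: &{err: ?Str.end, data: &{err: end, stop: Z}}, done: !Int.⊕{data: end, ok: end}, more: !Str.?Unit.Z}

?Int ↦ !Int
  !Int ↦ ?Int
    μZ ↦ μZ  (binder kept)
      ⊕{ack,done,more} ↦ &{ack,done,more}  (⊕→&)
        • ack:
          ⊕{err,data} ↦ &{err,data}  (⊕→&)
            • err:
              !Str ↦ ?Str
                dual(end) = end
            • data:
              ⊕{err,stop} ↦ &{err,stop}  (⊕→&)
                • err:
                  dual(end) = end
                • stop:
                  dual(Z) = Z
        • done:
          ?Int ↦ !Int
            &{data,ok} ↦ ⊕{data,ok}  (&→⊕)
              • data:
                dual(end) = end
              • ok:
                dual(end) = end
        • more:
          ?Str ↦ !Str
            !Unit ↦ ?Unit
              dual(Z) = Z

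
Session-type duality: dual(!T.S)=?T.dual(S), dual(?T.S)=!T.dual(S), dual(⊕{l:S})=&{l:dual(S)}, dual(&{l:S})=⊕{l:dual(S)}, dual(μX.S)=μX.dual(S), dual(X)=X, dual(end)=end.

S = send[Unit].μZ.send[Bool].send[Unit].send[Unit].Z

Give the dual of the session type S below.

recv[Unit].μZ.recv[Bool].recv[Unit].recv[Unit].Z

send[Unit] → recv[Unit]
  μZ → μZ  (binder kept)
    send[Bool] → recv[Bool]
      send[Unit] → recv[Unit]
        send[Unit] → recv[Unit]
          Z self-dual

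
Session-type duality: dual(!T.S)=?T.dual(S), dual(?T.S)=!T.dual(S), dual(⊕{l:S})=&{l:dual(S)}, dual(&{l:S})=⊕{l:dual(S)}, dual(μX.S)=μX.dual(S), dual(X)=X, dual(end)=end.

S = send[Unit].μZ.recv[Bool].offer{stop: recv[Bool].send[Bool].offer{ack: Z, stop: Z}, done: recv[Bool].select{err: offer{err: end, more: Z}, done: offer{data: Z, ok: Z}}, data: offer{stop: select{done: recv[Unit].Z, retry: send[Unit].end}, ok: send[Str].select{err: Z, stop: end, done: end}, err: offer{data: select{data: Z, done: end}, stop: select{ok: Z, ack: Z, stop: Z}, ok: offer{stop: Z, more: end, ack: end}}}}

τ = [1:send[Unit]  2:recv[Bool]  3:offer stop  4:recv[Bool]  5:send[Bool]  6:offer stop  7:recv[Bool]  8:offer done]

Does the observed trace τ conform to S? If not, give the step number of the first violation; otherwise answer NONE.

NONE

step 1: send[Unit]  match  state: μZ.…
step 2: recv[Bool]  match  state: offer{stop: recv[Bool].send[Bool].offer{ack: μZ.…, stop: μZ.…}, done: recv[Bool].select{err: offer{err: end, more: μZ.…}, done: offer{data: μZ.…, ok: μZ.…}}, data: offer{stop: select{done: recv[Unit].μZ.…, retry: send[Unit].end}, ok: send[Str].select{err: μZ.…, stop: end, done: end}, err: offer{data: select{data: μZ.…, done: end}, stop: select{ok: μZ.…, ack: μZ.…, stop: μZ.…}, ok: offer{stop: μZ.…, more: end, ack: end}}}}
step 3: offer stop  match  state: recv[Bool].send[Bool].offer{ack: μZ.…, stop: μZ.…}
step 4: recv[Bool]  match  state: send[Bool].offer{ack: μZ.…, stop: μZ.…}
step 5: send[Bool]  match  state: offer{ack: μZ.…, stop: μZ.…}
step 6: offer stop  match  state: μZ.…
step 7: recv[Bool]  match  state: offer{stop: recv[Bool].send[Bool].offer{ack: μZ.…, stop: μZ.…}, done: recv[Bool].select{err: offer{err: end, more: μZ.…}, done: offer{data: μZ.…, ok: μZ.…}}, data: offer{stop: select{done: recv[Unit].μZ.…, retry: send[Unit].end}, ok: send[Str].select{err: μZ.…, stop: end, done: end}, err: offer{data: select{data: μZ.…, done: end}, stop: select{ok: μZ.…, ack: μZ.…, stop: μZ.…}, ok: offer{stop: μZ.…, more: end, ack: end}}}}
step 8: offer done  match  state: recv[Bool].select{err: offer{err: end, more: μZ.…}, done: offer{data: μZ.…, ok: μZ.…}}
trace exhausted — no violation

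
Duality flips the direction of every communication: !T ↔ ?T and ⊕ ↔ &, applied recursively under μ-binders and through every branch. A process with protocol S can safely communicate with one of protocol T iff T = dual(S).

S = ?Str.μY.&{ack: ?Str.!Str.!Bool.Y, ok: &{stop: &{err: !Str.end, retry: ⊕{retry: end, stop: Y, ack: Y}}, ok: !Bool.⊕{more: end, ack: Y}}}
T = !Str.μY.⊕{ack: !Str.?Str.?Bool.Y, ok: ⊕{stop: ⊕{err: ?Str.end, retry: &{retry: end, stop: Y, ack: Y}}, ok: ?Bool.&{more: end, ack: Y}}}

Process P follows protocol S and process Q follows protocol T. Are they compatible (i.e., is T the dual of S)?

YES

?Str ‖ !Str  match
  μY ‖ μY  match (μ self-dual)
    &{ack,ok} ‖ ⊕{ack,ok}  match same labels
      • ack:
        ?Str ‖ !Str  match
          !Str ‖ ?Str  match
            !Bool ‖ ?Bool  match
              Y ‖ Y  match
      • ok:
        &{stop,ok} ‖ ⊕{stop,ok}  match same labels
          • stop:
            &{err,retry} ‖ ⊕{err,retry}  match same labels
              • err:
                !Str ‖ ?Str  match
                  end ‖ end  match
              • retry:
                ⊕{retry,stop,ack} ‖ &{retry,stop,ack}  match same labels
                  • retry:
                    end ‖ end  match
                  • stop:
                    Y ‖ Y  match
                  • ack:
                    Y ‖ Y  match
          • ok:
            !Bool ‖ ?Bool  match
              ⊕{more,ack} ‖ &{more,ack}  match same labels
                • more:
                  end ‖ end  match
                • ack:
                  Y ‖ Y  match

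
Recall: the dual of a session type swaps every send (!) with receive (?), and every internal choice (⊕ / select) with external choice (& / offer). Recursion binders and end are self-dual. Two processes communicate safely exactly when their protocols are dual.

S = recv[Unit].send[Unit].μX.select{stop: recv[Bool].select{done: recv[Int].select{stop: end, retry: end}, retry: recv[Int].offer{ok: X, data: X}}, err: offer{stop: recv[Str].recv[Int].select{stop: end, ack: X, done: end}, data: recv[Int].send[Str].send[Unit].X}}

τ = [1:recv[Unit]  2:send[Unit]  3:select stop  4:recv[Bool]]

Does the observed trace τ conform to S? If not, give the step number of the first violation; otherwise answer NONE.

NONE

[1] recv[Unit]  ✓  residual = send[Unit].μX.…
[2] send[Unit]  ✓  residual = μX.…
[3] select stop  ✓  residual = recv[Bool].select{done: recv[Int].select{stop: end, retry: end}, retry: recv[Int].offer{ok: μX.…, data: μX.…}}
[4] recv[Bool]  ✓  residual = select{done: recv[Int].select{stop: end, retry: end}, retry: recv[Int].offer{ok: μX.…, data: μX.…}}
trace exhausted — no violation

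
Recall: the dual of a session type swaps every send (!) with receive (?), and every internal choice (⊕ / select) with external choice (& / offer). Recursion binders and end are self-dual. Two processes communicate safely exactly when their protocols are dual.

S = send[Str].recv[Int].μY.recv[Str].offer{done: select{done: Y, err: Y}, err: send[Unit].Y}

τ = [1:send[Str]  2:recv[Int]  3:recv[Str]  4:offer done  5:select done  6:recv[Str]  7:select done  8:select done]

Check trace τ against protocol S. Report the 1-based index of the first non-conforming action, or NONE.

@1 send[Str]  ok  now at recv[Int].μY.…
@2 recv[Int]  ok  now at μY.…
@3 recv[Str]  ok  now at offer{done: select{done: μY.…, err: μY.…}, err: send[Unit].μY.…}
@4 offer done  ok  now at select{done: μY.…, err: μY.…}
@5 select done  ok  now at μY.…
@6 recv[Str]  ok  now at offer{done: select{done: μY.…, err: μY.…}, err: send[Unit].μY.…}
@7 got select done, protocol expects offer done or offer err  ✗

7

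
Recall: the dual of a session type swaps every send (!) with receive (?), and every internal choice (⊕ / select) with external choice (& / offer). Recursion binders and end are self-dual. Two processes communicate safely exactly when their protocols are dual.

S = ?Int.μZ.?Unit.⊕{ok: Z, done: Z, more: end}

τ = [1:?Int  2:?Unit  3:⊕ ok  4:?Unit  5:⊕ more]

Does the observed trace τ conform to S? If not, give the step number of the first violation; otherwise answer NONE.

[1] ?Int  ✓  state: μZ.…
[2] ?Unit  ✓  state: ⊕{ok: μZ.…, done: μZ.…, more: end}
[3] ⊕ ok  ✓  state: μZ.…
[4] ?Unit  ✓  state: ⊕{ok: μZ.…, done: μZ.…, more: end}
[5] ⊕ more  ✓  state: end
trace exhausted — no violation

NONE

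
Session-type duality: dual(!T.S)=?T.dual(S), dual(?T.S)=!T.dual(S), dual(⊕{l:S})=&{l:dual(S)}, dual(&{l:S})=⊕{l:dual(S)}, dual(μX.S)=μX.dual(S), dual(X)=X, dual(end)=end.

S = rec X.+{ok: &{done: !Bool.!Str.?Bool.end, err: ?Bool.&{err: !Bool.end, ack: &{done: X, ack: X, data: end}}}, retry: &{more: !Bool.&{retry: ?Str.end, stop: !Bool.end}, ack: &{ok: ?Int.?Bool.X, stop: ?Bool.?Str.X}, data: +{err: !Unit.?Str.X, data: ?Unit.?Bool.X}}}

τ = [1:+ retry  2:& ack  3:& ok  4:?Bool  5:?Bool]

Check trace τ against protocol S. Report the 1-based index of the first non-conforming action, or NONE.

4

step 1: + retry  match  cont: &{more: !Bool.&{retry: ?Str.end, stop: !Bool.end}, ack: &{ok: ?Int.?Bool.rec X.…, stop: ?Bool.?Str.rec X.…}, data: +{err: !Unit.?Str.rec X.…, data: ?Unit.?Bool.rec X.…}}
step 2: & ack  match  cont: &{ok: ?Int.?Bool.rec X.…, stop: ?Bool.?Str.rec X.…}
step 3: & ok  match  cont: ?Int.?Bool.rec X.…
step 4: got ?Bool, protocol expects ?Int  ✗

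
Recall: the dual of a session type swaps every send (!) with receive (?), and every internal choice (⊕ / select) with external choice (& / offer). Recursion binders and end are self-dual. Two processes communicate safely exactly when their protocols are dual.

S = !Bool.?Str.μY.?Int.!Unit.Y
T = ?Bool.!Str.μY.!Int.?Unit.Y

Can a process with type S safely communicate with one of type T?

!Bool vs ?Bool  match
  ?Str vs !Str  match
    μY vs μY  match (binder kept)
      ?Int vs !Int  match
        !Unit vs ?Unit  match
          Y vs Y  match

YES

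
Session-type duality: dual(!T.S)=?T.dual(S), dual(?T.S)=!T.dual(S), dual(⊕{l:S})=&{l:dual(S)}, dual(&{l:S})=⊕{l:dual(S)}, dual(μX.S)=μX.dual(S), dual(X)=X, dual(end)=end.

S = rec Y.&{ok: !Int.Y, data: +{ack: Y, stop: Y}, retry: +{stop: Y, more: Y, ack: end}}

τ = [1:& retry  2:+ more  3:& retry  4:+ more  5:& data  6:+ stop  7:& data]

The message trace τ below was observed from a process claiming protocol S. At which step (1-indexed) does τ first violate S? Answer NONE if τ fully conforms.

step 1: & retry  ✓  residual = +{stop: rec Y.…, more: rec Y.…, ack: end}
step 2: + more  ✓  residual = rec Y.…
step 3: & retry  ✓  residual = +{stop: rec Y.…, more: rec Y.…, ack: end}
step 4: + more  ✓  residual = rec Y.…
step 5: & data  ✓  residual = +{ack: rec Y.…, stop: rec Y.…}
step 6: + stop  ✓  residual = rec Y.…
step 7: & data  ✓  residual = +{ack: rec Y.…, stop: rec Y.…}
trace exhausted — no violation

NONE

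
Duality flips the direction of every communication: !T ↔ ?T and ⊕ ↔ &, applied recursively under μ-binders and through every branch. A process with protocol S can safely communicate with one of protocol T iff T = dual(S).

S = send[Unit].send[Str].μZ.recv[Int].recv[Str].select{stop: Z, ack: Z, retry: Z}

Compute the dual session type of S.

recv[Unit].recv[Str].μZ.send[Int].send[Str].offer{stop: Z, ack: Z, retry: Z}

send[Unit] ↦ recv[Unit]
  send[Str] ↦ recv[Str]
    μZ ↦ μZ  (binder kept)
      recv[Int] ↦ send[Int]
        recv[Str] ↦ send[Str]
          select{stop,ack,retry} ↦ offer{stop,ack,retry}  (select→offer)
            case stop:
              dual(Z) = Z
            case ack:
              dual(Z) = Z
            case retry:
              dual(Z) = Z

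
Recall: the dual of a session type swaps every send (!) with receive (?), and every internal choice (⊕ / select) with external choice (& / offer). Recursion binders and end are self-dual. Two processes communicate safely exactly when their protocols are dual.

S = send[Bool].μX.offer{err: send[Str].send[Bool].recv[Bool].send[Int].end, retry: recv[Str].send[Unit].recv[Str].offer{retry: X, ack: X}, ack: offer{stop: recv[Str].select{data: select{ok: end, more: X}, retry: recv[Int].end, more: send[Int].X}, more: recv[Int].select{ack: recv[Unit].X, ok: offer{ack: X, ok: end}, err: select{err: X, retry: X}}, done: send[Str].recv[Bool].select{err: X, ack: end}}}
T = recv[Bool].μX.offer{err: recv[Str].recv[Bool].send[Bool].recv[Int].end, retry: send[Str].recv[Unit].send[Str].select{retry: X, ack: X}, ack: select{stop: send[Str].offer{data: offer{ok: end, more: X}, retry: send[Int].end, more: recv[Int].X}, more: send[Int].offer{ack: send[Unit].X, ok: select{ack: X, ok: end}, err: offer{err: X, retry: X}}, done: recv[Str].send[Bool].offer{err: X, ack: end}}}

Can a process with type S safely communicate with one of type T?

send[Bool] vs recv[Bool]  match
  μX vs μX  match (rec unchanged)
    offer{err,retry,ack} vs offer{err,retry,ack}  ✗ choice polarity not flipped — not dual

NO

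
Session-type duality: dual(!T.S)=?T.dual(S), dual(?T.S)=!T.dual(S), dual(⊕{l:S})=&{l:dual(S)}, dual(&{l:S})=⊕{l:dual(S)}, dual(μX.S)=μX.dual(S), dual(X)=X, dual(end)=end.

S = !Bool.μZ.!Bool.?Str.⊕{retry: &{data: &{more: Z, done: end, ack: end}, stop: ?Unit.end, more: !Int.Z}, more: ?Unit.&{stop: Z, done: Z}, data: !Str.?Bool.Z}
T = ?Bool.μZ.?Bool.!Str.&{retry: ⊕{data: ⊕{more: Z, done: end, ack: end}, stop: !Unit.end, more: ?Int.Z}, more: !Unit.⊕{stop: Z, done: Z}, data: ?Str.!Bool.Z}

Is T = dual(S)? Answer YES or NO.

!Bool ‖ ?Bool  match
  μZ ‖ μZ  match (rec unchanged)
    !Bool ‖ ?Bool  match
      ?Str ‖ !Str  match
        ⊕{retry,more,data} ‖ &{retry,more,data}  match same labels
          [retry]
            &{data,stop,more} ‖ ⊕{data,stop,more}  match same labels
              [data]
                &{more,done,ack} ‖ ⊕{more,done,ack}  match same labels
                  [more]
                    Z ‖ Z  match
                  [done]
                    end ‖ end  match
                  [ack]
                    end ‖ end  match
              [stop]
                ?Unit ‖ !Unit  match
                  end ‖ end  match
              [more]
                !Int ‖ ?Int  match
                  Z ‖ Z  match
          [more]
            ?Unit ‖ !Unit  match
              &{stop,done} ‖ ⊕{stop,done}  match same labels
                [stop]
                  Z ‖ Z  match
                [done]
                  Z ‖ Z  match
          [data]
            !Str ‖ ?Str  match
              ?Bool ‖ !Bool  match
                Z ‖ Z  match

YES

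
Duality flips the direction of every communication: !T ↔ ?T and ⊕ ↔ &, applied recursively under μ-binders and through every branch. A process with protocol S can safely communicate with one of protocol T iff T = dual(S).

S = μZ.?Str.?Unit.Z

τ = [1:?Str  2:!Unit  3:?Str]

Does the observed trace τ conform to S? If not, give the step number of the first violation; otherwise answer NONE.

2

[1] ?Str  ok  residual = ?Unit.μZ.…
[2] got !Unit, protocol expects ?Unit  ✗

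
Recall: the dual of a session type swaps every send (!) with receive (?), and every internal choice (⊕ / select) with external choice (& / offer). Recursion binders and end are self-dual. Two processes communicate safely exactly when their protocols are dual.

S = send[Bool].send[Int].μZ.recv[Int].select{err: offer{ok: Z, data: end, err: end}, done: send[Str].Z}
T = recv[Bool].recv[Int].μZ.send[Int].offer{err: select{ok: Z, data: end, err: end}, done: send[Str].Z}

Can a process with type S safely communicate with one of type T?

NO

send[Bool] vs recv[Bool]  ✓
  send[Int] vs recv[Int]  ✓
    μZ vs μZ  ✓ (rec unchanged)
      recv[Int] vs send[Int]  ✓
        select{err,done} vs offer{err,done}  ✓ labels match
          • err:
            offer{ok,data,err} vs select{ok,data,err}  ✓ labels match
              • ok:
                Z vs Z  ✓
              • data:
                end vs end  ✓
              • err:
                end vs end  ✓
          • done:
            send[Str] vs send[Str]  ✗ same direction on both sides — not dual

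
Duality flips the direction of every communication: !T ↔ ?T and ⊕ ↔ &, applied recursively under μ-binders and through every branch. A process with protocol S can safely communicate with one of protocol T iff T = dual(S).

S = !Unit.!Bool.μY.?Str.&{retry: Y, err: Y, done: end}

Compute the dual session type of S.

!Unit → ?Unit
  !Bool → ?Bool
    μY → μY  (binder kept)
      ?Str → !Str
        &{retry,err,done} → ⊕{retry,err,done}  (offer→select)
          [retry]
            dual(Y) = Y
          [err]
            dual(Y) = Y
          [done]
            dual(end) = end

?Unit.?Bool.μY.!Str.⊕{retry: Y, err: Y, done: end}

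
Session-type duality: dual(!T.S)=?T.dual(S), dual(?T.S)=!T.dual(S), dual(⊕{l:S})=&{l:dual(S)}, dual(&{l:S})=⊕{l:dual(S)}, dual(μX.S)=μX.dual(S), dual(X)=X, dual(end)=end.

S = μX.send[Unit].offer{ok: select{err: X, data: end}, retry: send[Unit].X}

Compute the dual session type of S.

μX.recv[Unit].select{ok: offer{err: X, data: end}, retry: recv[Unit].X}

μX → μX  (binder kept)
  send[Unit] → recv[Unit]
    offer{ok,retry} → select{ok,retry}  (external→internal)
      • ok:
        select{err,data} → offer{err,data}  (select→offer)
          • err:
            X ↦ X
          • data:
            end ↦ end
      • retry:
        send[Unit] → recv[Unit]
          X ↦ X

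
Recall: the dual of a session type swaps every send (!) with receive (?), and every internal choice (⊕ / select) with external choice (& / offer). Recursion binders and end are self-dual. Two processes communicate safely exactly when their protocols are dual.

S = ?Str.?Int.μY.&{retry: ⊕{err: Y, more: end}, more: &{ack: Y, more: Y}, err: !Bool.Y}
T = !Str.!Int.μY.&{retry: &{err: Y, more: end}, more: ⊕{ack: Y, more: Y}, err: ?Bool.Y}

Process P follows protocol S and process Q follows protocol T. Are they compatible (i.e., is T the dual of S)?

NO

?Str | !Str  match
  ?Int | !Int  match
    μY | μY  match (binder kept)
      &{retry,more,err} | &{retry,more,err}  ✗ choice polarity not flipped — not dual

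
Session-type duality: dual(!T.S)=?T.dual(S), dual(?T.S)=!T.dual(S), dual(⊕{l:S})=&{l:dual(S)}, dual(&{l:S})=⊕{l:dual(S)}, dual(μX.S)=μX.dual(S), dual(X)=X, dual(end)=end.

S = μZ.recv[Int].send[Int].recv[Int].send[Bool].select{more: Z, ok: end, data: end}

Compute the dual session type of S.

μZ = μZ  (rec unchanged)
  recv[Int] = send[Int]
    send[Int] = recv[Int]
      recv[Int] = send[Int]
        send[Bool] = recv[Bool]
          select{more,ok,data} = offer{more,ok,data}  (⊕→&)
            case more:
              dual(Z) = Z
            case ok:
              dual(end) = end
            case data:
              dual(end) = end

μZ.send[Int].recv[Int].send[Int].recv[Bool].offer{more: Z, ok: end, data: end}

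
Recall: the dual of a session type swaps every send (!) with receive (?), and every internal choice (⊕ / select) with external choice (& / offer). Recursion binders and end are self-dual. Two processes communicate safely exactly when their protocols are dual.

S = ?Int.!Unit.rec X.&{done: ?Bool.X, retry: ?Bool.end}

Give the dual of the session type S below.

!Int.?Unit.rec X.+{done: !Bool.X, retry: !Bool.end}

?Int ↦ !Int
  !Unit ↦ ?Unit
    rec X ↦ rec X  (binder kept)
      &{done,retry} ↦ +{done,retry}  (external→internal)
        • done:
          ?Bool ↦ !Bool
            X self-dual
        • retry:
          ?Bool ↦ !Bool
            end self-dual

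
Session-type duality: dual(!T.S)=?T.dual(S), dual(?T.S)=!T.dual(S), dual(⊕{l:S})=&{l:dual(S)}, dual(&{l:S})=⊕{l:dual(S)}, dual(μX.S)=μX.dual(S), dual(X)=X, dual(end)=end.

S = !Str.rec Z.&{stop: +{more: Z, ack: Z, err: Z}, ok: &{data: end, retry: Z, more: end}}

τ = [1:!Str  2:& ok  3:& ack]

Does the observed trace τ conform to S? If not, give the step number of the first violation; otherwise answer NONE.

@1 !Str  ✓  now at rec Z.…
@2 & ok  ✓  now at &{data: end, retry: rec Z.…, more: end}
@3 got & ack, protocol expects & data or & retry or & more  ✗

3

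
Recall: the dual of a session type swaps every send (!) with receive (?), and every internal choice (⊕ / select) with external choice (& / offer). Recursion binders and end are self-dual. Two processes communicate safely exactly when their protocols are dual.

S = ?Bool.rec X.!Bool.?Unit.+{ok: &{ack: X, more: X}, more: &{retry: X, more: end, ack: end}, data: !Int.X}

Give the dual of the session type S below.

?Bool ↦ !Bool
  rec X ↦ rec X  (rec unchanged)
    !Bool ↦ ?Bool
      ?Unit ↦ !Unit
        +{ok,more,data} ↦ &{ok,more,data}  (⊕→&)
          case ok:
            &{ack,more} ↦ +{ack,more}  (&→⊕)
              case ack:
                X self-dual
              case more:
                X self-dual
          case more:
            &{retry,more,ack} ↦ +{retry,more,ack}  (&→⊕)
              case retry:
                X self-dual
              case more:
                end self-dual
              case ack:
                end self-dual
          case data:
            !Int ↦ ?Int
              X self-dual

!Bool.rec X.?Bool.!Unit.&{ok: +{ack: X, more: X}, more: +{retry: X, more: end, ack: end}, data: ?Int.X}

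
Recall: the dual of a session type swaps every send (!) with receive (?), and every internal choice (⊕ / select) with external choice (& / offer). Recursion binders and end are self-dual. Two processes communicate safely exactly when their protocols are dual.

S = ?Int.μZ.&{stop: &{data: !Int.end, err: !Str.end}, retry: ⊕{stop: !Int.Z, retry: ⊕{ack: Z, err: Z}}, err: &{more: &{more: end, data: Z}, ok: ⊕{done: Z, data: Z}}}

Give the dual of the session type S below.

!Int.μZ.⊕{stop: ⊕{data: ?Int.end, err: ?Str.end}, retry: &{stop: ?Int.Z, retry: &{ack: Z, err: Z}}, err: ⊕{more: ⊕{more: end, data: Z}, ok: &{done: Z, data: Z}}}

?Int = !Int
  μZ = μZ  (binder kept)
    &{stop,retry,err} = ⊕{stop,retry,err}  (offer→select)
      [stop]
        &{data,err} = ⊕{data,err}  (offer→select)
          [data]
            !Int = ?Int
              end self-dual
          [err]
            !Str = ?Str
              end self-dual
      [retry]
        ⊕{stop,retry} = &{stop,retry}  (select→offer)
          [stop]
            !Int = ?Int
              Z self-dual
          [retry]
            ⊕{ack,err} = &{ack,err}  (select→offer)
              [ack]
                Z self-dual
              [err]
                Z self-dual
      [err]
        &{more,ok} = ⊕{more,ok}  (offer→select)
          [more]
            &{more,data} = ⊕{more,data}  (offer→select)
              [more]
                end self-dual
              [data]
                Z self-dual
          [ok]
            ⊕{done,data} = &{done,data}  (select→offer)
              [done]
                Z self-dual
              [data]
                Z self-dual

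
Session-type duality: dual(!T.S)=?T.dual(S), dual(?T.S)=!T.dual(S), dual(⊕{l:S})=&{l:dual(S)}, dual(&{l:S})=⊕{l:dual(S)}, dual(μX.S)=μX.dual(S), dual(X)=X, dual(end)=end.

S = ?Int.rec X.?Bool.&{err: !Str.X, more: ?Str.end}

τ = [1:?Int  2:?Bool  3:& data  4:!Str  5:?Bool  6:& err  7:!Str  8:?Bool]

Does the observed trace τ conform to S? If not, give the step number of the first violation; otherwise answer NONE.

step 1: ?Int  match  now at rec X.…
step 2: ?Bool  match  now at &{err: !Str.rec X.…, more: ?Str.end}
step 3: got & data, protocol expects & err or & more  ✗

3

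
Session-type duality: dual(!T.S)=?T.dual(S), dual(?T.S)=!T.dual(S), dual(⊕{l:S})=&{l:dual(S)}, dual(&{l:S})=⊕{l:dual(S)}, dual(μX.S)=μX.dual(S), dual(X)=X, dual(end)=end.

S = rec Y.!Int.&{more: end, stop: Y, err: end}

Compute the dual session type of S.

rec Y.?Int.+{more: end, stop: Y, err: end}

rec Y → rec Y  (binder kept)
  !Int → ?Int
    &{more,stop,err} → +{more,stop,err}  (offer→select)
      case more:
        end ↦ end
      case stop:
        Y ↦ Y
      case err:
        end ↦ end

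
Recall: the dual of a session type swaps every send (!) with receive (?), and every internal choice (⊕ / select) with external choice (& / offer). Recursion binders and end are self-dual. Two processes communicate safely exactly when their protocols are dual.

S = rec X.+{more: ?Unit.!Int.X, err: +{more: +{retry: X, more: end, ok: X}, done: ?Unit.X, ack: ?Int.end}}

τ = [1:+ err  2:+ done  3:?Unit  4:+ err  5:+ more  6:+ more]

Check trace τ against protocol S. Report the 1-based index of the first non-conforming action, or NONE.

@1 + err  ok  state: +{more: +{retry: rec X.…, more: end, ok: rec X.…}, done: ?Unit.rec X.…, ack: ?Int.end}
@2 + done  ok  state: ?Unit.rec X.…
@3 ?Unit  ok  state: rec X.…
@4 + err  ok  state: +{more: +{retry: rec X.…, more: end, ok: rec X.…}, done: ?Unit.rec X.…, ack: ?Int.end}
@5 + more  ok  state: +{retry: rec X.…, more: end, ok: rec X.…}
@6 + more  ok  state: end
τ conforms to S (length 6)

NONE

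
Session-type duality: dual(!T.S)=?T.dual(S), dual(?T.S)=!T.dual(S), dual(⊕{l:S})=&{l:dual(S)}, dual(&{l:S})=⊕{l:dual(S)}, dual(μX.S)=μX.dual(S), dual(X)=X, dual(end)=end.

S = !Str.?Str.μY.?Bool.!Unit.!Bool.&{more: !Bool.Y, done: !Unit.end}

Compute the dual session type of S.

?Str.!Str.μY.!Bool.?Unit.?Bool.⊕{more: ?Bool.Y, done: ?Unit.end}

!Str ↦ ?Str
  ?Str ↦ !Str
    μY ↦ μY  (binder kept)
      ?Bool ↦ !Bool
        !Unit ↦ ?Unit
          !Bool ↦ ?Bool
            &{more,done} ↦ ⊕{more,done}  (&→⊕)
              case more:
                !Bool ↦ ?Bool
                  Y ↦ Y
              case done:
                !Unit ↦ ?Unit
                  end ↦ end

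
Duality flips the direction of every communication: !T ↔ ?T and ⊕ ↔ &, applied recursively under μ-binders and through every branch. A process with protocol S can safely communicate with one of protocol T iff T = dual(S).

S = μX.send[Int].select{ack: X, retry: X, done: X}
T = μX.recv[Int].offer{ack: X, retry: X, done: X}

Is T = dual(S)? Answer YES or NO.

μX vs μX  ok (binder kept)
  send[Int] vs recv[Int]  ok
    select{ack,retry,done} vs offer{ack,retry,done}  ok same labels
      • ack:
        X vs X  ok
      • retry:
        X vs X  ok
      • done:
        X vs X  ok

YES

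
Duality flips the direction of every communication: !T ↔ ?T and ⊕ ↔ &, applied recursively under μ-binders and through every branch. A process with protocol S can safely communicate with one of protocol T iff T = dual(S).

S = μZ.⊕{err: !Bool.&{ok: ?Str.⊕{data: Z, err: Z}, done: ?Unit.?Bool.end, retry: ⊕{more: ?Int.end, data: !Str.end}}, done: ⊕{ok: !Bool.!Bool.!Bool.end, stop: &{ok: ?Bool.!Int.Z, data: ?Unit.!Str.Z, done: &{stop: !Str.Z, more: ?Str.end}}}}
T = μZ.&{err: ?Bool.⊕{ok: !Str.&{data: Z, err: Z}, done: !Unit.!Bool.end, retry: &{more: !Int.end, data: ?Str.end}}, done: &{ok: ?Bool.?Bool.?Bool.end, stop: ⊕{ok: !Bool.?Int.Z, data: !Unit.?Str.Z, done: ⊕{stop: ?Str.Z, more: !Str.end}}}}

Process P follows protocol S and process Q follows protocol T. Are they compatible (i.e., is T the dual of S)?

YES

μZ vs μZ  ✓ (binder kept)
  ⊕{err,done} vs &{err,done}  ✓ same labels
    [err]
      !Bool vs ?Bool  ✓
        &{ok,done,retry} vs ⊕{ok,done,retry}  ✓ same labels
          [ok]
            ?Str vs !Str  ✓
              ⊕{data,err} vs &{data,err}  ✓ same labels
                [data]
                  Z vs Z  ✓
                [err]
                  Z vs Z  ✓
          [done]
            ?Unit vs !Unit  ✓
              ?Bool vs !Bool  ✓
                end vs end  ✓
          [retry]
            ⊕{more,data} vs &{more,data}  ✓ same labels
              [more]
                ?Int vs !Int  ✓
                  end vs end  ✓
              [data]
                !Str vs ?Str  ✓
                  end vs end  ✓
    [done]
      ⊕{ok,stop} vs &{ok,stop}  ✓ same labels
        [ok]
          !Bool vs ?Bool  ✓
            !Bool vs ?Bool  ✓
              !Bool vs ?Bool  ✓
                end vs end  ✓
        [stop]
          &{ok,data,done} vs ⊕{ok,data,done}  ✓ same labels
            [ok]
              ?Bool vs !Bool  ✓
                !Int vs ?Int  ✓
                  Z vs Z  ✓
            [data]
              ?Unit vs !Unit  ✓
                !Str vs ?Str  ✓
                  Z vs Z  ✓
            [done]
              &{stop,more} vs ⊕{stop,more}  ✓ same labels
                [stop]
                  !Str vs ?Str  ✓
                    Z vs Z  ✓
                [more]
                  ?Str vs !Str  ✓
                    end vs end  ✓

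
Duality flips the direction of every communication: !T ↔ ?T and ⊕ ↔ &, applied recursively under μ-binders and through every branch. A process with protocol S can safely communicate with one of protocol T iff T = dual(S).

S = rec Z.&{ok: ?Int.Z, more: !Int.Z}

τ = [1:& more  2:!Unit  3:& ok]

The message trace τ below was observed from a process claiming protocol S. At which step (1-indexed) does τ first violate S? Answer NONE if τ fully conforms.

2

[1] & more  ✓  now at !Int.rec Z.…
[2] got !Unit, protocol expects !Int  ✗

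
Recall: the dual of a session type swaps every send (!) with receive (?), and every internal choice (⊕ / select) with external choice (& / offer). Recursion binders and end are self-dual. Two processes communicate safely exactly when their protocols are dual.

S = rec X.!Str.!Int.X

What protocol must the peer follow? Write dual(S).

rec X = rec X  (binder kept)
  !Str = ?Str
    !Int = ?Int
      X self-dual

rec X.?Str.?Int.X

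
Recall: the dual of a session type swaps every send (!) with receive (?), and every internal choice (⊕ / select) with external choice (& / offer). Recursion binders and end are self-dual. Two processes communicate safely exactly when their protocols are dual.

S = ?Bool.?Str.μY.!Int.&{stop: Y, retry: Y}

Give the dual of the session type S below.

?Bool → !Bool
  ?Str → !Str
    μY → μY  (rec unchanged)
      !Int → ?Int
        &{stop,retry} → ⊕{stop,retry}  (&→⊕)
          case stop:
            Y self-dual
          case retry:
            Y self-dual

!Bool.!Str.μY.?Int.⊕{stop: Y, retry: Y}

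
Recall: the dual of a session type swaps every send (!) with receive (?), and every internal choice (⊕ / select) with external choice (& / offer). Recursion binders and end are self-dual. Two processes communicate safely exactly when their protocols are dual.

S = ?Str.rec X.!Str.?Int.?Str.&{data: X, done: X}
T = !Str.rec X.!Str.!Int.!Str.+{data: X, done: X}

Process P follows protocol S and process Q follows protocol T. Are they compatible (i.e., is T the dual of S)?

?Str | !Str  ✓
  rec X | rec X  ✓ (binder kept)
    !Str | !Str  ✗ same direction on both sides — not dual

NO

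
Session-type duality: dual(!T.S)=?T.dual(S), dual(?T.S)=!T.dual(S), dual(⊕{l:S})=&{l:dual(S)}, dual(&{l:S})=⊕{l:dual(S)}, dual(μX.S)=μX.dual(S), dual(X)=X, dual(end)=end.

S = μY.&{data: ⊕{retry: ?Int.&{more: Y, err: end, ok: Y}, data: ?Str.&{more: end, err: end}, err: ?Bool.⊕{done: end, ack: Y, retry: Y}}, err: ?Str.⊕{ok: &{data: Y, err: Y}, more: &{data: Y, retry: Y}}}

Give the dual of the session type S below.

μY ↦ μY  (μ self-dual)
  &{data,err} ↦ ⊕{data,err}  (offer→select)
    [data]
      ⊕{retry,data,err} ↦ &{retry,data,err}  (internal→external)
        [retry]
          ?Int ↦ !Int
            &{more,err,ok} ↦ ⊕{more,err,ok}  (offer→select)
              [more]
                Y self-dual
              [err]
                end self-dual
              [ok]
                Y self-dual
        [data]
          ?Str ↦ !Str
            &{more,err} ↦ ⊕{more,err}  (offer→select)
              [more]
                end self-dual
              [err]
                end self-dual
        [err]
          ?Bool ↦ !Bool
            ⊕{done,ack,retry} ↦ &{done,ack,retry}  (internal→external)
              [done]
                end self-dual
              [ack]
                Y self-dual
              [retry]
                Y self-dual
    [err]
      ?Str ↦ !Str
        ⊕{ok,more} ↦ &{ok,more}  (internal→external)
          [ok]
            &{data,err} ↦ ⊕{data,err}  (offer→select)
              [data]
                Y self-dual
              [err]
                Y self-dual
          [more]
            &{data,retry} ↦ ⊕{data,retry}  (offer→select)
              [data]
                Y self-dual
              [retry]
                Y self-dual

μY.⊕{data: &{retry: !Int.⊕{more: Y, err: end, ok: Y}, data: !Str.⊕{more: end, err: end}, err: !Bool.&{done: end, ack: Y, retry: Y}}, err: !Str.&{ok: ⊕{data: Y, err: Y}, more: ⊕{data: Y, retry: Y}}}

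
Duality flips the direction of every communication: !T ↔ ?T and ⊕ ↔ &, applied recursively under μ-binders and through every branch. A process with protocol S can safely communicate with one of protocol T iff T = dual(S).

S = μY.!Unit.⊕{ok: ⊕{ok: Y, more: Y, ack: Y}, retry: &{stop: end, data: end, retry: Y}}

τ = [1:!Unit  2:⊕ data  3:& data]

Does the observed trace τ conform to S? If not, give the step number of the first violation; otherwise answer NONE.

2

step 1: !Unit  ✓  residual = ⊕{ok: ⊕{ok: μY.…, more: μY.…, ack: μY.…}, retry: &{stop: end, data: end, retry: μY.…}}
step 2: got ⊕ data, protocol expects ⊕ ok or ⊕ retry  ✗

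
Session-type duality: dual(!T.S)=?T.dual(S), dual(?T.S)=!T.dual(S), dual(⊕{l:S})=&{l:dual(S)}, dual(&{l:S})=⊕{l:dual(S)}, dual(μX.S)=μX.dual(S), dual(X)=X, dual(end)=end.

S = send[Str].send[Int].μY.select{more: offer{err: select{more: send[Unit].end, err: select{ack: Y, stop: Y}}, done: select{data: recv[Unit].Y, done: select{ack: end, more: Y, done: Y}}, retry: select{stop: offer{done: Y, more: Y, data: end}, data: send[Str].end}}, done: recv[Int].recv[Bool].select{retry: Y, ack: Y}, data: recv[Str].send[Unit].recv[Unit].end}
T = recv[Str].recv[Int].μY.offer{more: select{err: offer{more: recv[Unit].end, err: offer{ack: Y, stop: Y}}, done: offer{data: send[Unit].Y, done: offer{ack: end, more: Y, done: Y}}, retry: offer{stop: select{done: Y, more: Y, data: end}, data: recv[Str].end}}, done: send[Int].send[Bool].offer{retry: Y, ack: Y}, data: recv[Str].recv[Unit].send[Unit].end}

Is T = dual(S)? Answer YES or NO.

send[Str] vs recv[Str]  ✓
  send[Int] vs recv[Int]  ✓
    μY vs μY  ✓ (rec unchanged)
      select{more,done,data} vs offer{more,done,data}  ✓ label sets agree
        • more:
          offer{err,done,retry} vs select{err,done,retry}  ✓ label sets agree
            • err:
              select{more,err} vs offer{more,err}  ✓ label sets agree
                • more:
                  send[Unit] vs recv[Unit]  ✓
                    end vs end  ✓
                • err:
                  select{ack,stop} vs offer{ack,stop}  ✓ label sets agree
                    • ack:
                      Y vs Y  ✓
                    • stop:
                      Y vs Y  ✓
            • done:
              select{data,done} vs offer{data,done}  ✓ label sets agree
                • data:
                  recv[Unit] vs send[Unit]  ✓
                    Y vs Y  ✓
                • done:
                  select{ack,more,done} vs offer{ack,more,done}  ✓ label sets agree
                    • ack:
                      end vs end  ✓
                    • more:
                      Y vs Y  ✓
                    • done:
                      Y vs Y  ✓
            • retry:
              select{stop,data} vs offer{stop,data}  ✓ label sets agree
                • stop:
                  offer{done,more,data} vs select{done,more,data}  ✓ label sets agree
                    • done:
                      Y vs Y  ✓
                    • more:
                      Y vs Y  ✓
                    • data:
                      end vs end  ✓
                • data:
                  send[Str] vs recv[Str]  ✓
                    end vs end  ✓
        • done:
          recv[Int] vs send[Int]  ✓
            recv[Bool] vs send[Bool]  ✓
              select{retry,ack} vs offer{retry,ack}  ✓ label sets agree
                • retry:
                  Y vs Y  ✓
                • ack:
                  Y vs Y  ✓
        • data:
          recv[Str] vs recv[Str]  ✗ same direction on both sides — not dual

NO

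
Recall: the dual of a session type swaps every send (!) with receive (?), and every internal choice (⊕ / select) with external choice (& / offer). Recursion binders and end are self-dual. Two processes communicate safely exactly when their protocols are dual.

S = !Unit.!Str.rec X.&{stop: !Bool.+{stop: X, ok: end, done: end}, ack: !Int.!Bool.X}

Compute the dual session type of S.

!Unit = ?Unit
  !Str = ?Str
    rec X = rec X  (μ self-dual)
      &{stop,ack} = +{stop,ack}  (offer→select)
        • stop:
          !Bool = ?Bool
            +{stop,ok,done} = &{stop,ok,done}  (select→offer)
              • stop:
                X ↦ X
              • ok:
                end ↦ end
              • done:
                end ↦ end
        • ack:
          !Int = ?Int
            !Bool = ?Bool
              X ↦ X

?Unit.?Str.rec X.+{stop: ?Bool.&{stop: X, ok: end, done: end}, ack: ?Int.?Bool.X}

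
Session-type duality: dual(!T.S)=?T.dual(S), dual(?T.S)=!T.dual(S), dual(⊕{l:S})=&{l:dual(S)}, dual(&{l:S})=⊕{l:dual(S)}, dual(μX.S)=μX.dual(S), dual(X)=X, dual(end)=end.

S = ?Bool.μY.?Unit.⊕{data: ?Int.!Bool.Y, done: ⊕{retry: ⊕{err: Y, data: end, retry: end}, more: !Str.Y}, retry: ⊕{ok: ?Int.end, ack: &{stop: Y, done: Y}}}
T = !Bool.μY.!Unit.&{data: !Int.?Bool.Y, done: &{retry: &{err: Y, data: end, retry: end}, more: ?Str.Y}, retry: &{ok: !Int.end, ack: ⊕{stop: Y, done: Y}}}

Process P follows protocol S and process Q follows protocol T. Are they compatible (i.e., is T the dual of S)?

?Bool vs !Bool  ✓
  μY vs μY  ✓ (rec unchanged)
    ?Unit vs !Unit  ✓
      ⊕{data,done,retry} vs &{data,done,retry}  ✓ label sets agree
        [data]
          ?Int vs !Int  ✓
            !Bool vs ?Bool  ✓
              Y vs Y  ✓
        [done]
          ⊕{retry,more} vs &{retry,more}  ✓ label sets agree
            [retry]
              ⊕{err,data,retry} vs &{err,data,retry}  ✓ label sets agree
                [err]
                  Y vs Y  ✓
                [data]
                  end vs end  ✓
                [retry]
                  end vs end  ✓
            [more]
              !Str vs ?Str  ✓
                Y vs Y  ✓
        [retry]
          ⊕{ok,ack} vs &{ok,ack}  ✓ label sets agree
            [ok]
              ?Int vs !Int  ✓
                end vs end  ✓
            [ack]
              &{stop,done} vs ⊕{stop,done}  ✓ label sets agree
                [stop]
                  Y vs Y  ✓
                [done]
                  Y vs Y  ✓

YES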